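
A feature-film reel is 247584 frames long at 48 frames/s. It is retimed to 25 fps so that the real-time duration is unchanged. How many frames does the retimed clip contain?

128950 frames

Target frames = source frames × (target rate / source rate) = 247584 × (25)/(48) = 247584 × 25/48 = 128950.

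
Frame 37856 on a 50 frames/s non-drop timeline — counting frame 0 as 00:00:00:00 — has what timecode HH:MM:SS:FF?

37856 ÷ 50 = 757 full seconds, remainder 6 frames.
757 s = 0 h 12 min 37 s.
Timecode: 00:12:37:06.

00:12:37:06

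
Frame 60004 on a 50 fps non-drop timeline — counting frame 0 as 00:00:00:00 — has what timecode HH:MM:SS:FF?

00:20:00:04

60004 ÷ 50 = 1200 full seconds, remainder 4 frames.
1200 s = 0 h 20 min 0 s.
Timecode: 00:20:00:04.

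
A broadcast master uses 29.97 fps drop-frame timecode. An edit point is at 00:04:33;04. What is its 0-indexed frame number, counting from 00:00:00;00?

8186

Complete 10-minute blocks: 0, each 17982 frames → 0.
Remaining 4 whole minutes in the current block: 1800 + 3 × 1798 = 7194 frames.
Within the current minute: 33 × 30 + 4 − 2 = 992 (labels ;00/;01 skipped at this minute). Total = 0 + 7194 + 992 = 8186.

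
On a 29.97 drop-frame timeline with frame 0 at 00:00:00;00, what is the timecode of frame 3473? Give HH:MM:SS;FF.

00:01:55;25

Ten DF minutes hold 17982 frames, so frame 3473 lies in block 0 (frames 0–17981) with 3473 frames into that block.
The block's first minute is 1800 frames and the rest 1798 each; 3473 frames reaches minute 1, so 0 × 18 + 1 × 2 = 2 labels have been skipped so far.
Adding those back, label number 3473 + 2 = 3475 at 30 labels/s is 115 s + 25 f = 0 h 1 min 55 s frame 25, i.e. 00:01:55;25.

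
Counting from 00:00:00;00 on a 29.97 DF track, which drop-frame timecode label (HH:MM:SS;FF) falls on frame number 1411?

00:00:47;01

Each 10-minute DF block holds 10 × 60 × 30 − 9 × 2 = 17982 frames. 1411 ÷ 17982 → 0 full blocks, remainder 1411.
Within the partial block the first minute is 1800 frames and each further minute 1798, so 0 further minute boundaries passed. Total skipped labels = 18 × 0 + 2 × 0 = 0.
Non-drop label index = 1411 + 0 = 1411; at 30 labels/s that is 00:00:47:01, i.e. DF 00:00:47;01.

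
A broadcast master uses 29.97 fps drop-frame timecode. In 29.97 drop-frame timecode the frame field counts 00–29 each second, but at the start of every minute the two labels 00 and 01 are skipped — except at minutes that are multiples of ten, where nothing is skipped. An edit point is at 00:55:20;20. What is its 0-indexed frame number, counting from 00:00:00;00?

Complete 10-minute blocks: 5, each 17982 frames → 89910.
Remaining 5 whole minutes in the current block: 1800 + 4 × 1798 = 8992 frames.
Within the current minute: 20 × 30 + 20 − 2 = 618 (labels ;00/;01 skipped at this minute). Total = 89910 + 8992 + 618 = 99520.

99520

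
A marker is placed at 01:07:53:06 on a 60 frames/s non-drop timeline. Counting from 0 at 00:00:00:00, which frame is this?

frame 244386

Total seconds to the label: (1 × 3600 + 7 × 60 + 53) = 4073.
Frame index = 4073 × 60 + 6 = 244386.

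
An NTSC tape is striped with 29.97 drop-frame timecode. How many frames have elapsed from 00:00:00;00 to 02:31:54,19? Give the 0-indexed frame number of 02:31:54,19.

273167

Complete 10-minute blocks: 15, each 17982 frames → 269730.
Remaining 1 whole minute in the current block: 1800 + 0 × 1798 = 1800 frames.
Within the current minute: 54 × 30 + 19 − 2 = 1637 (labels ;00/;01 skipped at this minute). Total = 269730 + 1800 + 1637 = 273167.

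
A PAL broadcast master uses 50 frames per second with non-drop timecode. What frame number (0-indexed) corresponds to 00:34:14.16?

Total seconds to the label: (0 × 3600 + 34 × 60 + 14) = 2054.
Frame index = 2054 × 50 + 16 = 102716.

frame 102716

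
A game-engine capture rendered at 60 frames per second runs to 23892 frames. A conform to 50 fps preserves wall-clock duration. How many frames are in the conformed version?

19910 frames

Target frames = source frames × (target rate / source rate) = 23892 × (50)/(60) = 23892 × 5/6 = 19910.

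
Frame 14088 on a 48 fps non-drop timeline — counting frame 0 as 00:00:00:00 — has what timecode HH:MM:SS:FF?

14088 ÷ 48 = 293 full seconds, remainder 24 frames.
293 s = 0 h 4 min 53 s.
Timecode: 00:04:53:24.

00:04:53:24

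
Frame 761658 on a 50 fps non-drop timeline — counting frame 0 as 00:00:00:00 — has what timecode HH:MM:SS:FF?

04:13:53:08

761658 ÷ 50 = 15233 full seconds, remainder 8 frames.
15233 s = 4 h 13 min 53 s.
Timecode: 04:13:53:08.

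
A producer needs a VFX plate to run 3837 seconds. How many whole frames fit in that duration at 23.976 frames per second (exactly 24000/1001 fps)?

Frames = 3837 × 24000/1001 = 92088000/1001 ≈ 91996.0040.
Complete frames: 91996.

91996 frames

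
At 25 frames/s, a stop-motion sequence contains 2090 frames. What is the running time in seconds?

83.6 seconds

Running time = 2090 / (25) = 83.6 s.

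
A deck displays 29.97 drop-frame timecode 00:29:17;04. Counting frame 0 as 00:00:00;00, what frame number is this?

52660

As if non-drop at 30 labels/s: (0 × 3600 + 29 × 60 + 17) × 30 + 4 = 52714.
Minute boundaries passed: 29; those not divisible by 10: 29 − 2 = 27; dropped labels = 2 × 27 = 54.
Actual frame index = 52714 − 54 = 52660.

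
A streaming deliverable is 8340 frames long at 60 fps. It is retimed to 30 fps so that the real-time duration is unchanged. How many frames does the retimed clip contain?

4170 frames

Target frames = source frames × (target rate / source rate) = 8340 × (30)/(60) = 8340 × 1/2 = 4170.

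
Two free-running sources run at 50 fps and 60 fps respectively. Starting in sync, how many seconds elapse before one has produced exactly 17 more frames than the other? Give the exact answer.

1.7 seconds

The gap grows by |60 − 50| = 10 frames per second.
Time for a 17-frame gap: 17 ÷ (10) = 1.7 s.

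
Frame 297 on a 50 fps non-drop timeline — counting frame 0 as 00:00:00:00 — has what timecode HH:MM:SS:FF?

297 ÷ 50 = 5 full seconds, remainder 47 frames.
5 s = 0 h 0 min 5 s.
Timecode: 00:00:05:47.

00:00:05:47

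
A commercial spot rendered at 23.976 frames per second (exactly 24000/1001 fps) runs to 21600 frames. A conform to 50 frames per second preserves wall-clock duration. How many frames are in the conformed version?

45045 frames

Target frames = source frames × (target rate / source rate) = 21600 × (50)/(24000/1001) = 21600 × 1001/480 = 45045.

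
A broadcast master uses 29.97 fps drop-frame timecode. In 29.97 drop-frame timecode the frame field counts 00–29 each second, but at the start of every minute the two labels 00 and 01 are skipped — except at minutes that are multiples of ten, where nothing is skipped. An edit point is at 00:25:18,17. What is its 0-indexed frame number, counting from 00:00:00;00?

Complete 10-minute blocks: 2, each 17982 frames → 35964.
Remaining 5 whole minutes in the current block: 1800 + 4 × 1798 = 8992 frames.
Within the current minute: 18 × 30 + 17 − 2 = 555 (labels ;00/;01 skipped at this minute). Total = 35964 + 8992 + 555 = 45511.

45511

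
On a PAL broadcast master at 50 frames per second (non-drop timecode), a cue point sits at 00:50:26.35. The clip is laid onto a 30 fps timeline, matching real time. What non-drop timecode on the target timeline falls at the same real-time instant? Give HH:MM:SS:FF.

Source frame index: (0×3600 + 50×60 + 26) × 50 + 35 = 151335.
Real time: 151335 / (50) = 30267/10 s.
Target frame: (30267/10) × (30) = 90801.
At 30 labels/s: frame 90801 → 00:50:26:21.

00:50:26:21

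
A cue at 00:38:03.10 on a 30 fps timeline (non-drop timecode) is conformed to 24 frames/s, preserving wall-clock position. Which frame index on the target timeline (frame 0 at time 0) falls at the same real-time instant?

Source frame index: (0×3600 + 38×60 + 3) × 30 + 10 = 68500.
Real time: 68500 / (30) = 6850/3 s.
Target frame: (6850/3) × (24) = 54800.

frame 54800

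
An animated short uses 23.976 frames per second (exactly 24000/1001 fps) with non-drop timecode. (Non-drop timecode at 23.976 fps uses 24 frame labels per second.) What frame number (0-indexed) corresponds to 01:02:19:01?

89737

Total seconds to the label: (1 × 3600 + 2 × 60 + 19) = 3739.
Frame index = 3739 × 24 + 1 = 89737.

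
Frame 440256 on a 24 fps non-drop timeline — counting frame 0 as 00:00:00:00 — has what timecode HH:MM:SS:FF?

05:05:44:00

440256 ÷ 24 = 18344 full seconds, remainder 0 frames.
18344 s = 5 h 5 min 44 s.
Timecode: 05:05:44:00.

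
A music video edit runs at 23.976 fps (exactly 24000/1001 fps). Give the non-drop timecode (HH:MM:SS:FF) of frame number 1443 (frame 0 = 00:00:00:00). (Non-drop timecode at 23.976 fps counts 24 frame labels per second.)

00:01:00:03

1443 ÷ 24 = 60 full seconds, remainder 3 frames.
60 s = 0 h 1 min 0 s.
Timecode: 00:01:00:03.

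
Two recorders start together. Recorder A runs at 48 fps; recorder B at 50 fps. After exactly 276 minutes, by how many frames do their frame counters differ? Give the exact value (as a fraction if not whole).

33120 frames

276 min = 16560 s.
A emits 48 × 16560 = 794880 frames; B emits 50 × 16560 = 828000.
Difference = 33120 frames; B is ahead of A.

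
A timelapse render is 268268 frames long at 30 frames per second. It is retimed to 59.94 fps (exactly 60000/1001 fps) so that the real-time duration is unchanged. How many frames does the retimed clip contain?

Target frames = source frames × (target rate / source rate) = 268268 × (60000/1001)/(30) = 268268 × 2000/1001 = 536000.

536000 frames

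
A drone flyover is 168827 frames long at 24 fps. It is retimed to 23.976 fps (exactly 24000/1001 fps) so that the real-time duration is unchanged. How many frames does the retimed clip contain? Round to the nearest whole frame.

168658 frames

Frames at target rate = 168827 × (24000/1001) / (24) = 168827000/1001 ≈ 168658.342.
Nearest whole frame: 168658.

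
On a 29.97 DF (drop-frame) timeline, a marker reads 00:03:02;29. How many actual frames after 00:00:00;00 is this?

Complete 10-minute blocks: 0, each 17982 frames → 0.
Remaining 3 whole minutes in the current block: 1800 + 2 × 1798 = 5396 frames.
Within the current minute: 2 × 30 + 29 − 2 = 87 (labels ;00/;01 skipped at this minute). Total = 0 + 5396 + 87 = 5483.

5483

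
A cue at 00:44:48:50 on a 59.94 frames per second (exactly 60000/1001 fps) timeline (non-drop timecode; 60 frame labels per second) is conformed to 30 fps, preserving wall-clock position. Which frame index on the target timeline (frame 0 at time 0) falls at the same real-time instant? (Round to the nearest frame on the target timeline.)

frame 80746

Source frame index: (0×3600 + 44×60 + 48) × 60 + 50 = 161330.
Real time: 161330 / (60000/1001) = 16149133/6000 s.
Target frame: (16149133/6000) × (30) = 16149133/200 ≈ 80745.665 → 80746.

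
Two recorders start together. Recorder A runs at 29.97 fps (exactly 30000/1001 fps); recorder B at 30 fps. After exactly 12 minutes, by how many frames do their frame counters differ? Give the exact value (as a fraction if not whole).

21600/1001 frames

12 min = 720 s.
A emits 30000/1001 × 720 = 21600000/1001 frames; B emits 30 × 720 = 21600.
Difference = 21600/1001 frames (≈ 21.5784); B is ahead of A.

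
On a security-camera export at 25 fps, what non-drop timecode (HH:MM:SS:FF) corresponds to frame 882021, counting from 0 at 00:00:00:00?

882021 ÷ 25 = 35280 full seconds, remainder 21 frames.
35280 s = 9 h 48 min 0 s.
Timecode: 09:48:00:21.

09:48:00:21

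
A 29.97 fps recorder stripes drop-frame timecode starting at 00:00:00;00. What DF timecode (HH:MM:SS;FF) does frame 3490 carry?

00:01:56;12

Ten DF minutes hold 17982 frames, so frame 3490 lies in block 0 (frames 0–17981) with 3490 frames into that block.
The block's first minute is 1800 frames and the rest 1798 each; 3490 frames reaches minute 1, so 0 × 18 + 1 × 2 = 2 labels have been skipped so far.
Adding those back, label number 3490 + 2 = 3492 at 30 labels/s is 116 s + 12 f = 0 h 1 min 56 s frame 12, i.e. 00:01:56;12.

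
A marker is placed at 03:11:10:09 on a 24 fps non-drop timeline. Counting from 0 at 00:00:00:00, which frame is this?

Total seconds to the label: (3 × 3600 + 11 × 60 + 10) = 11470.
Frame index = 11470 × 24 + 9 = 275289.

275289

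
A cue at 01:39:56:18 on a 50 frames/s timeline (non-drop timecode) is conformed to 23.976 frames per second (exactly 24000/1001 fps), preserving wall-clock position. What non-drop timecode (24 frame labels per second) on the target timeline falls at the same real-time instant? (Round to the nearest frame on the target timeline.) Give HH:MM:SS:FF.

01:39:50:09

Source frame index: (1×3600 + 39×60 + 56) × 50 + 18 = 299818.
Real time: 299818 / (50) = 149909/25 s.
Target frame: (149909/25) × (24000/1001) = 143912640/1001 ≈ 143768.871 → 143769.
At 24 labels/s: frame 143769 → 01:39:50:09.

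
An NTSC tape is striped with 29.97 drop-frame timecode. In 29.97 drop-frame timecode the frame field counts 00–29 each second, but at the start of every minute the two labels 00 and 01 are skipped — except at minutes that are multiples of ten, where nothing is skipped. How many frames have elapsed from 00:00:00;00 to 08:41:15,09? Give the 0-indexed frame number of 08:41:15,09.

As if non-drop at 30 labels/s: (8 × 3600 + 41 × 60 + 15) × 30 + 9 = 938259.
Minute boundaries passed: 521; those not divisible by 10: 521 − 52 = 469; dropped labels = 2 × 469 = 938.
Actual frame index = 938259 − 938 = 937321.

937321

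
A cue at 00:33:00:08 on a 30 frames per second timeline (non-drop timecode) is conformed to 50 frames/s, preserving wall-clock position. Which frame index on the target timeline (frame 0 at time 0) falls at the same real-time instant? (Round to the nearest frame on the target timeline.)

Source frame index: (0×3600 + 33×60 + 0) × 30 + 8 = 59408.
Real time: 59408 / (30) = 29704/15 s.
Target frame: (29704/15) × (50) = 297040/3 ≈ 99013.333 → 99013.

frame 99013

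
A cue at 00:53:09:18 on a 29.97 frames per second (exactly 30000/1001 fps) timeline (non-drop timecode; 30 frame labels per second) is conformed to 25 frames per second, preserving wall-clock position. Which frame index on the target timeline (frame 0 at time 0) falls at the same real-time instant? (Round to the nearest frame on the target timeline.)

Source frame index: (0×3600 + 53×60 + 9) × 30 + 18 = 95688.
Real time: 95688 / (30000/1001) = 3990987/1250 s.
Target frame: (3990987/1250) × (25) = 3990987/50 ≈ 79819.740 → 79820.

frame 79820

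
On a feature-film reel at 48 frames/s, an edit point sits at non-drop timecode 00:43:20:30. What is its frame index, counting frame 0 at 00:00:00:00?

124830

Total seconds to the label: (0 × 3600 + 43 × 60 + 20) = 2600.
Frame index = 2600 × 48 + 30 = 124830.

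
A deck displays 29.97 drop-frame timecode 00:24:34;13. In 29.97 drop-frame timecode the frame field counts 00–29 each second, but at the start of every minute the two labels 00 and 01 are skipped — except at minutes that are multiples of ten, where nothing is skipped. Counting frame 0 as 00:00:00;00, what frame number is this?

Complete 10-minute blocks: 2, each 17982 frames → 35964.
Remaining 4 whole minutes in the current block: 1800 + 3 × 1798 = 7194 frames.
Within the current minute: 34 × 30 + 13 − 2 = 1031 (labels ;00/;01 skipped at this minute). Total = 35964 + 7194 + 1031 = 44189.

44189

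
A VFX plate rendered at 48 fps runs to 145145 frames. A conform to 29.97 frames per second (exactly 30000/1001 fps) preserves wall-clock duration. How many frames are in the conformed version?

90625 frames

Target frames = source frames × (target rate / source rate) = 145145 × (30000/1001)/(48) = 145145 × 625/1001 = 90625.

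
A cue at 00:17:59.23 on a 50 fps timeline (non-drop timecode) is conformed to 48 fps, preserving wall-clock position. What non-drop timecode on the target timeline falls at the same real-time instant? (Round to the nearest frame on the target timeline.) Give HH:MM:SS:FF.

00:17:59:22

Source frame index: (0×3600 + 17×60 + 59) × 50 + 23 = 53973.
Real time: 53973 / (50) = 53973/50 s.
Target frame: (53973/50) × (48) = 1295352/25 ≈ 51814.080 → 51814.
At 48 labels/s: frame 51814 → 00:17:59:22.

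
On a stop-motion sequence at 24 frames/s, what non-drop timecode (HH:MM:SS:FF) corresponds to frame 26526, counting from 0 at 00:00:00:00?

26526 ÷ 24 = 1105 full seconds, remainder 6 frames.
1105 s = 0 h 18 min 25 s.
Timecode: 00:18:25:06.

00:18:25:06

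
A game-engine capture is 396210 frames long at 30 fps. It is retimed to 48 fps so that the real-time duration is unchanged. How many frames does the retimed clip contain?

633936 frames

Target frames = source frames × (target rate / source rate) = 396210 × (48)/(30) = 396210 × 8/5 = 633936.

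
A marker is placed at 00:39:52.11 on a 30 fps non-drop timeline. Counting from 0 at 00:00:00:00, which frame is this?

Total seconds to the label: (0 × 3600 + 39 × 60 + 52) = 2392.
Frame index = 2392 × 30 + 11 = 71771.

71771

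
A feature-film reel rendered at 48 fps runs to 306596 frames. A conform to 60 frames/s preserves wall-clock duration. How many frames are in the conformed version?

383245 frames

Target frames = source frames × (target rate / source rate) = 306596 × (60)/(48) = 306596 × 5/4 = 383245.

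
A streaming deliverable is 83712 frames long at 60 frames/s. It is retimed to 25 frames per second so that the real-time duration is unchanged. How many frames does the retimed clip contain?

Target frames = source frames × (target rate / source rate) = 83712 × (25)/(60) = 83712 × 5/12 = 34880.

34880 frames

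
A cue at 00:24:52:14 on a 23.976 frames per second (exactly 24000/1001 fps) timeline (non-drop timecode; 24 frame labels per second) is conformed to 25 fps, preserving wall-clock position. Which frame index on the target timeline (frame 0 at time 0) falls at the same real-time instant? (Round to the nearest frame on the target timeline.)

frame 37352

Source frame index: (0×3600 + 24×60 + 52) × 24 + 14 = 35822.
Real time: 35822 / (24000/1001) = 17928911/12000 s.
Target frame: (17928911/12000) × (25) = 17928911/480 ≈ 37351.898 → 37352.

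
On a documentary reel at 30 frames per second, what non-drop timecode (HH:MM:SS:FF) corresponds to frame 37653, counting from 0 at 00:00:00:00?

37653 ÷ 30 = 1255 full seconds, remainder 3 frames.
1255 s = 0 h 20 min 55 s.
Timecode: 00:20:55:03.

00:20:55:03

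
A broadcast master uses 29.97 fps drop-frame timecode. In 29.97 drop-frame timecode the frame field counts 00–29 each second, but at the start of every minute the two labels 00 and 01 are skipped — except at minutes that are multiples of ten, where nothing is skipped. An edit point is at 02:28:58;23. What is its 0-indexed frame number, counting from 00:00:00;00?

267895

As if non-drop at 30 labels/s: (2 × 3600 + 28 × 60 + 58) × 30 + 23 = 268163.
Minute boundaries passed: 148; those not divisible by 10: 148 − 14 = 134; dropped labels = 2 × 134 = 268.
Actual frame index = 268163 − 268 = 267895.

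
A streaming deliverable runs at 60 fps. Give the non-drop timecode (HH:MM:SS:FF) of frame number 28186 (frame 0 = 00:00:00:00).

00:07:49:46

28186 ÷ 60 = 469 full seconds, remainder 46 frames.
469 s = 0 h 7 min 49 s.
Timecode: 00:07:49:46.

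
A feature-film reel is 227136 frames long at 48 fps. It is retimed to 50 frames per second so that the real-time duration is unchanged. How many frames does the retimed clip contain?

236600 frames

Target frames = source frames × (target rate / source rate) = 227136 × (50)/(48) = 227136 × 25/24 = 236600.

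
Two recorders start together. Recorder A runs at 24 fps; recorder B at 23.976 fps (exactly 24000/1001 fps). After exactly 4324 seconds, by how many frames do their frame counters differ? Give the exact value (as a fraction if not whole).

103776/1001 frames

A emits 24 × 4324 = 103776 frames; B emits 24000/1001 × 4324 = 103776000/1001.
Difference = 103776/1001 frames (≈ 103.6723); B is behind A.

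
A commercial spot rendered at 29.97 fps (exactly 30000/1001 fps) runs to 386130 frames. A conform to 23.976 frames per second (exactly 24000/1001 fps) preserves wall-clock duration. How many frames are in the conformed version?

Target frames = source frames × (target rate / source rate) = 386130 × (24000/1001)/(30000/1001) = 386130 × 4/5 = 308904.

308904 frames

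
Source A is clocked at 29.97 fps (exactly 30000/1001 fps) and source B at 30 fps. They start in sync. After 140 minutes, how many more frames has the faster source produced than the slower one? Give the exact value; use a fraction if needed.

140 min = 8400 s.
A emits 30000/1001 × 8400 = 36000000/143 frames; B emits 30 × 8400 = 252000.
Difference = 36000/143 frames (≈ 251.7483); B is ahead of A.

36000/143 frames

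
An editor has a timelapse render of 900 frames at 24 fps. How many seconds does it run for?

Running time = 900 / (24) = 37.5 s.

37.5 seconds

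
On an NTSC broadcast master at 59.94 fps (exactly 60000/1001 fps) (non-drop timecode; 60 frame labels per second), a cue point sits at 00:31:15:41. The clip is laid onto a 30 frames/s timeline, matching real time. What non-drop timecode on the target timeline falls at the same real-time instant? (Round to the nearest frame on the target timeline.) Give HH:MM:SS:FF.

00:31:17:17

Source frame index: (0×3600 + 31×60 + 15) × 60 + 41 = 112541.
Real time: 112541 / (60000/1001) = 112653541/60000 s.
Target frame: (112653541/60000) × (30) = 112653541/2000 ≈ 56326.770 → 56327.
At 30 labels/s: frame 56327 → 00:31:17:17.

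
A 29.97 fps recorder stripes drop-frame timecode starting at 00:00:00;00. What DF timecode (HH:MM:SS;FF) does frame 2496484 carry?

23:08:19;14

Each 10-minute DF block holds 10 × 60 × 30 − 9 × 2 = 17982 frames. 2496484 ÷ 17982 → 138 full blocks, remainder 14968.
Within the partial block the first minute is 1800 frames and each further minute 1798, so 8 further minute boundaries passed. Total skipped labels = 18 × 138 + 2 × 8 = 2500.
Non-drop label index = 2496484 + 2500 = 2498984; at 30 labels/s that is 23:08:19:14, i.e. DF 23:08:19;14.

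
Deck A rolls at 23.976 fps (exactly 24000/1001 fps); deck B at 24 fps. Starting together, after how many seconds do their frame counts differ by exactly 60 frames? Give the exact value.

The gap grows by |24 − 24000/1001| = 24/1001 frames per second.
Time for a 60-frame gap: 60 ÷ (24/1001) = 2502.5 s.

2502.5 seconds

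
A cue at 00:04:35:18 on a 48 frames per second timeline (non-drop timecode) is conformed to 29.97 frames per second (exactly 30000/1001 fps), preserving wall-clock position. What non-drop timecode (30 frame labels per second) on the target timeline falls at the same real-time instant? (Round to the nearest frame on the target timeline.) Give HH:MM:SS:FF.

Source frame index: (0×3600 + 4×60 + 35) × 48 + 18 = 13218.
Real time: 13218 / (48) = 2203/8 s.
Target frame: (2203/8) × (30000/1001) = 8261250/1001 ≈ 8252.997 → 8253.
At 30 labels/s: frame 8253 → 00:04:35:03.

00:04:35:03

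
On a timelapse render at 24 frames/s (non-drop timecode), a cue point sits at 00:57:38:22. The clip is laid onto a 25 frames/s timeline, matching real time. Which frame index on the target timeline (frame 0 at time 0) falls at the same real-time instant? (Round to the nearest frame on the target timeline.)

Source frame index: (0×3600 + 57×60 + 38) × 24 + 22 = 83014.
Real time: 83014 / (24) = 41507/12 s.
Target frame: (41507/12) × (25) = 1037675/12 ≈ 86472.917 → 86473.

frame 86473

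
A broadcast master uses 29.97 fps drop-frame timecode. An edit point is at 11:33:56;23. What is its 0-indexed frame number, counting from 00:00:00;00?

1247855

Complete 10-minute blocks: 69, each 17982 frames → 1240758.
Remaining 3 whole minutes in the current block: 1800 + 2 × 1798 = 5396 frames.
Within the current minute: 56 × 30 + 23 − 2 = 1701 (labels ;00/;01 skipped at this minute). Total = 1240758 + 5396 + 1701 = 1247855.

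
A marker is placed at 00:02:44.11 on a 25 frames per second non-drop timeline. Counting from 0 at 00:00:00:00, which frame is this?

Total seconds to the label: (0 × 3600 + 2 × 60 + 44) = 164.
Frame index = 164 × 25 + 11 = 4111.

4111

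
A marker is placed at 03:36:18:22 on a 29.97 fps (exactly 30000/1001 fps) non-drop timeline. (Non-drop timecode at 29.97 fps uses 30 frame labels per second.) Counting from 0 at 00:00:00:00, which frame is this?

frame 389362

Total seconds to the label: (3 × 3600 + 36 × 60 + 18) = 12978.
Frame index = 12978 × 30 + 22 = 389362.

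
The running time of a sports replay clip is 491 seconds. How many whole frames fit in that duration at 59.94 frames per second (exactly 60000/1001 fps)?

Frames = 491 × 60000/1001 = 29460000/1001 ≈ 29430.5694.
Complete frames: 29430.

29430 frames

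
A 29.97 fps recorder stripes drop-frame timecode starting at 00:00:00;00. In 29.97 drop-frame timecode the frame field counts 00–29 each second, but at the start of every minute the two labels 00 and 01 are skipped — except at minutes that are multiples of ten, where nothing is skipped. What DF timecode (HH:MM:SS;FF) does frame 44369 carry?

00:24:40;13

Ten DF minutes hold 17982 frames, so frame 44369 lies in block 2 (frames 35964–53945) with 8405 frames into that block.
The block's first minute is 1800 frames and the rest 1798 each; 8405 frames reaches minute 4, so 2 × 18 + 4 × 2 = 44 labels have been skipped so far.
Adding those back, label number 44369 + 44 = 44413 at 30 labels/s is 1480 s + 13 f = 0 h 24 min 40 s frame 13, i.e. 00:24:40;13.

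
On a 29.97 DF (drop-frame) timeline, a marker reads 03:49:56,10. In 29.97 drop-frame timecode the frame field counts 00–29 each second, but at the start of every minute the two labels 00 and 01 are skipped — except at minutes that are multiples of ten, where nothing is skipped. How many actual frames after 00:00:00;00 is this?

413476

Complete 10-minute blocks: 22, each 17982 frames → 395604.
Remaining 9 whole minutes in the current block: 1800 + 8 × 1798 = 16184 frames.
Within the current minute: 56 × 30 + 10 − 2 = 1688 (labels ;00/;01 skipped at this minute). Total = 395604 + 16184 + 1688 = 413476.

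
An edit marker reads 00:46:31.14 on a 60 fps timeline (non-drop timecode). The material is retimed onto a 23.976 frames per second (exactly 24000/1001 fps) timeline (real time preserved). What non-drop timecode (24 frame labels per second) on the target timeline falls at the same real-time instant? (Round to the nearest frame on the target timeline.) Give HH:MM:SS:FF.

00:46:28:11

Source frame index: (0×3600 + 46×60 + 31) × 60 + 14 = 167474.
Real time: 167474 / (60) = 83737/30 s.
Target frame: (83737/30) × (24000/1001) = 66989600/1001 ≈ 66922.677 → 66923.
At 24 labels/s: frame 66923 → 00:46:28:11.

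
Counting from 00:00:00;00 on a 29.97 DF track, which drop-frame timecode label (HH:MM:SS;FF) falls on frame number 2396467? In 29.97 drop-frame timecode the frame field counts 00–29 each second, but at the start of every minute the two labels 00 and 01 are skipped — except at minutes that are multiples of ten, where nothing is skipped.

22:12:42;05

Ten DF minutes hold 17982 frames, so frame 2396467 lies in block 133 (frames 2391606–2409587) with 4861 frames into that block.
The block's first minute is 1800 frames and the rest 1798 each; 4861 frames reaches minute 2, so 133 × 18 + 2 × 2 = 2398 labels have been skipped so far.
Adding those back, label number 2396467 + 2398 = 2398865 at 30 labels/s is 79962 s + 5 f = 22 h 12 min 42 s frame 5, i.e. 22:12:42;05.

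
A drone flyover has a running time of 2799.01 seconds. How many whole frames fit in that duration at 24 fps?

67176 frames

Frames = 2799.01 × 24 = 1679406/25 ≈ 67176.2400.
Complete frames: 67176.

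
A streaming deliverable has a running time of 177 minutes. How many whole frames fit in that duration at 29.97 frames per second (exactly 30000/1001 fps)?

177 min = 10620 s.
Frames = 10620 × 30000/1001 = 318600000/1001 ≈ 318281.7183.
Complete frames: 318281.

318281 frames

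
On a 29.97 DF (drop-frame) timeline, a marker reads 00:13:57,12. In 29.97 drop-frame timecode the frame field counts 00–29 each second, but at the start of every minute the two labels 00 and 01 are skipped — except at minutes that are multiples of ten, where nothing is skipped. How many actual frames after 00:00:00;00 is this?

Complete 10-minute blocks: 1, each 17982 frames → 17982.
Remaining 3 whole minutes in the current block: 1800 + 2 × 1798 = 5396 frames.
Within the current minute: 57 × 30 + 12 − 2 = 1720 (labels ;00/;01 skipped at this minute). Total = 17982 + 5396 + 1720 = 25098.

25098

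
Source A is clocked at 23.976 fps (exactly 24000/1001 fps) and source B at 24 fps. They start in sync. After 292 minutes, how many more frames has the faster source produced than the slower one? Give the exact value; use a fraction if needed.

420480/1001 frames

292 min = 17520 s.
A emits 24000/1001 × 17520 = 420480000/1001 frames; B emits 24 × 17520 = 420480.
Difference = 420480/1001 frames (≈ 420.0599); B is ahead of A.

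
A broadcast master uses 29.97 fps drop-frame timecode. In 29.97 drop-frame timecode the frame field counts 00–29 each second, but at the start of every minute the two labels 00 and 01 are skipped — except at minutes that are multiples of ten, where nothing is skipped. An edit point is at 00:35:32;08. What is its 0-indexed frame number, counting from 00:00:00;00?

Complete 10-minute blocks: 3, each 17982 frames → 53946.
Remaining 5 whole minutes in the current block: 1800 + 4 × 1798 = 8992 frames.
Within the current minute: 32 × 30 + 8 − 2 = 966 (labels ;00/;01 skipped at this minute). Total = 53946 + 8992 + 966 = 63904.

63904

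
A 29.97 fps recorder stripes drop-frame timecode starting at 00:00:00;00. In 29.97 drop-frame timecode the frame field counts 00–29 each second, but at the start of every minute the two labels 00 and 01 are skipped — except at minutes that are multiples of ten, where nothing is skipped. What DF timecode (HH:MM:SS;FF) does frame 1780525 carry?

16:30:10;07

Each 10-minute DF block holds 10 × 60 × 30 − 9 × 2 = 17982 frames. 1780525 ÷ 17982 → 99 full blocks, remainder 307.
Within the partial block the first minute is 1800 frames and each further minute 1798, so 0 further minute boundaries passed. Total skipped labels = 18 × 99 + 2 × 0 = 1782.
Non-drop label index = 1780525 + 1782 = 1782307; at 30 labels/s that is 16:30:10:07, i.e. DF 16:30:10;07.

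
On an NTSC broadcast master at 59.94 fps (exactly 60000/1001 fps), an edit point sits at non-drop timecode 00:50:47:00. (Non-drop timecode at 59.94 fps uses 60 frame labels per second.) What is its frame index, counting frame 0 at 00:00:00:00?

182820

Total seconds to the label: (0 × 3600 + 50 × 60 + 47) = 3047.
Frame index = 3047 × 60 + 0 = 182820.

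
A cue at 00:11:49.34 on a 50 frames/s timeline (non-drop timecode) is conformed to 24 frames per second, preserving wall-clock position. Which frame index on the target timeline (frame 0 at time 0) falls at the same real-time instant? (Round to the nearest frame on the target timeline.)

Source frame index: (0×3600 + 11×60 + 49) × 50 + 34 = 35484.
Real time: 35484 / (50) = 17742/25 s.
Target frame: (17742/25) × (24) = 425808/25 ≈ 17032.320 → 17032.

frame 17032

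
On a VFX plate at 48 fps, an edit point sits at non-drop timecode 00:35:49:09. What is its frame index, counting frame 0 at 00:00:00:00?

frame 103161

Total seconds to the label: (0 × 3600 + 35 × 60 + 49) = 2149.
Frame index = 2149 × 48 + 9 = 103161.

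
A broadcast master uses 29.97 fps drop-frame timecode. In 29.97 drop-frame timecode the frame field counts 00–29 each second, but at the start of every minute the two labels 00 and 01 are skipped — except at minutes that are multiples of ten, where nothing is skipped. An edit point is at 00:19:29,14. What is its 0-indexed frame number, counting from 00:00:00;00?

35048

Complete 10-minute blocks: 1, each 17982 frames → 17982.
Remaining 9 whole minutes in the current block: 1800 + 8 × 1798 = 16184 frames.
Within the current minute: 29 × 30 + 14 − 2 = 882 (labels ;00/;01 skipped at this minute). Total = 17982 + 16184 + 882 = 35048.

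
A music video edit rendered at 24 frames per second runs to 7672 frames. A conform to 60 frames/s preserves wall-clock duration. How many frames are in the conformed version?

Target frames = source frames × (target rate / source rate) = 7672 × (60)/(24) = 7672 × 5/2 = 19180.

19180 frames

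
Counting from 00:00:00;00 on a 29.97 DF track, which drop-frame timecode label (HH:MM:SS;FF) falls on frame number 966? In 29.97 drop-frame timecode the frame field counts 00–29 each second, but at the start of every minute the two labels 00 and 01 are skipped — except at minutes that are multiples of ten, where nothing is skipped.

Ten DF minutes hold 17982 frames, so frame 966 lies in block 0 (frames 0–17981) with 966 frames into that block.
The block's first minute is 1800 frames and the rest 1798 each; 966 frames reaches minute 0, so 0 × 18 + 0 × 2 = 0 labels have been skipped so far.
Adding those back, label number 966 + 0 = 966 at 30 labels/s is 32 s + 6 f = 0 h 0 min 32 s frame 6, i.e. 00:00:32;06.

00:00:32;06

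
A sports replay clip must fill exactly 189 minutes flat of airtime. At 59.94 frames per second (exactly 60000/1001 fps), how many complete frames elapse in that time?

189 min = 11340 s.
Frames = 11340 × 60000/1001 = 97200000/143 ≈ 679720.2797.
Complete frames: 679720.

679720 frames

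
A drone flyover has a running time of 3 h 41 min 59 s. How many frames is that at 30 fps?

3 h 41 min 59 s = 13319 s.
Frames = 13319 × 30 = 399570.

399570 frames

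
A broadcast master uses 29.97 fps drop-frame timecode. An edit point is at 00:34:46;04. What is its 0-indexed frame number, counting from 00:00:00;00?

62522

As if non-drop at 30 labels/s: (0 × 3600 + 34 × 60 + 46) × 30 + 4 = 62584.
Minute boundaries passed: 34; those not divisible by 10: 34 − 3 = 31; dropped labels = 2 × 31 = 62.
Actual frame index = 62584 − 62 = 62522.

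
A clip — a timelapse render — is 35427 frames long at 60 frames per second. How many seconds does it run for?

Running time = 35427 / (60) = 590.45 s.

590.45 seconds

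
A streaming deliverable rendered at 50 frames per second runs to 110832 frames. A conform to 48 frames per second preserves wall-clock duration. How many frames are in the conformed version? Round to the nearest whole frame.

Frames at target rate = 110832 × (48) / (50) = 2659968/25 ≈ 106398.720.
Nearest whole frame: 106399.

106399 frames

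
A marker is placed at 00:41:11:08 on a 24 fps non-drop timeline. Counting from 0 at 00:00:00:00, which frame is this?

frame 59312

Total seconds to the label: (0 × 3600 + 41 × 60 + 11) = 2471.
Frame index = 2471 × 24 + 8 = 59312.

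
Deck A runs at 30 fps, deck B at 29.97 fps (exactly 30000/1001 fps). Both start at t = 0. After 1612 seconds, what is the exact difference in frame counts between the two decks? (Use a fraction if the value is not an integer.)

3720/77 frames

A emits 30 × 1612 = 48360 frames; B emits 30000/1001 × 1612 = 3720000/77.
Difference = 3720/77 frames (≈ 48.3117); B is behind A.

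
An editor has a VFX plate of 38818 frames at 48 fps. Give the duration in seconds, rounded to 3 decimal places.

Running time = 38818 × 1/48 = 19409/24 s ≈ 808.708 s.

808.708 seconds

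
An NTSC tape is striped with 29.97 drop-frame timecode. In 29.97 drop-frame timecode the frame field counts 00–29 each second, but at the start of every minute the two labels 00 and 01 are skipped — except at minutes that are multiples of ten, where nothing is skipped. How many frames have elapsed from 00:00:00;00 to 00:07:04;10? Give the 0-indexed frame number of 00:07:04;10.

As if non-drop at 30 labels/s: (0 × 3600 + 7 × 60 + 4) × 30 + 10 = 12730.
Minute boundaries passed: 7; those not divisible by 10: 7 − 0 = 7; dropped labels = 2 × 7 = 14.
Actual frame index = 12730 − 14 = 12716.

12716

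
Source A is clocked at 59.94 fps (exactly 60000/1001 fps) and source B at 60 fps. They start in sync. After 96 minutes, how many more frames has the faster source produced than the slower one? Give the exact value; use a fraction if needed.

96 min = 5760 s.
A emits 60000/1001 × 5760 = 345600000/1001 frames; B emits 60 × 5760 = 345600.
Difference = 345600/1001 frames (≈ 345.2547); B is ahead of A.

345600/1001 frames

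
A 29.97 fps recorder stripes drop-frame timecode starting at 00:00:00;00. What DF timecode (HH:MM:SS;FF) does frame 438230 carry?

Ten DF minutes hold 17982 frames, so frame 438230 lies in block 24 (frames 431568–449549) with 6662 frames into that block.
The block's first minute is 1800 frames and the rest 1798 each; 6662 frames reaches minute 3, so 24 × 18 + 3 × 2 = 438 labels have been skipped so far.
Adding those back, label number 438230 + 438 = 438668 at 30 labels/s is 14622 s + 8 f = 4 h 3 min 42 s frame 8, i.e. 04:03:42;08.

04:03:42;08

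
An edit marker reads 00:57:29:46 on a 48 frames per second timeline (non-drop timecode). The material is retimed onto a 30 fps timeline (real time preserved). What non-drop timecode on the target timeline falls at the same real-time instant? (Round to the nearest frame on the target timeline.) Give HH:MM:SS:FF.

Source frame index: (0×3600 + 57×60 + 29) × 48 + 46 = 165598.
Real time: 165598 / (48) = 82799/24 s.
Target frame: (82799/24) × (30) = 413995/4 ≈ 103498.750 → 103499.
At 30 labels/s: frame 103499 → 00:57:29:29.

00:57:29:29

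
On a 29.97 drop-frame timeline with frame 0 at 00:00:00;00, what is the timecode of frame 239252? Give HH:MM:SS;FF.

02:13:03;02

Each 10-minute DF block holds 10 × 60 × 30 − 9 × 2 = 17982 frames. 239252 ÷ 17982 → 13 full blocks, remainder 5486.
Within the partial block the first minute is 1800 frames and each further minute 1798, so 3 further minute boundaries passed. Total skipped labels = 18 × 13 + 2 × 3 = 240.
Non-drop label index = 239252 + 240 = 239492; at 30 labels/s that is 02:13:03:02, i.e. DF 02:13:03;02.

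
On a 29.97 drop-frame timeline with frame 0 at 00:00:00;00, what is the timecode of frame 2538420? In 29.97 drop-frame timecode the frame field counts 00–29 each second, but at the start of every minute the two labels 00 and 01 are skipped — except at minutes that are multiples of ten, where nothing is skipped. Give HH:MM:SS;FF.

Each 10-minute DF block holds 10 × 60 × 30 − 9 × 2 = 17982 frames. 2538420 ÷ 17982 → 141 full blocks, remainder 2958.
Within the partial block the first minute is 1800 frames and each further minute 1798, so 1 further minute boundary passed. Total skipped labels = 18 × 141 + 2 × 1 = 2540.
Non-drop label index = 2538420 + 2540 = 2540960; at 30 labels/s that is 23:31:38:20, i.e. DF 23:31:38;20.

23:31:38;20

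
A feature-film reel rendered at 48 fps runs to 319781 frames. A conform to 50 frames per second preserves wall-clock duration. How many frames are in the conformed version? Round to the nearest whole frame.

Frames at target rate = 319781 × (50) / (48) = 7994525/24 ≈ 333105.208.
Nearest whole frame: 333105.

333105 frames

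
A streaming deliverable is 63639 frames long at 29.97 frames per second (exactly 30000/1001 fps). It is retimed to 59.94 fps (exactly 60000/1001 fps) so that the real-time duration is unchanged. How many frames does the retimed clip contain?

127278 frames

Frames at target rate = 63639 × (60000/1001) / (30000/1001) = 127278.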